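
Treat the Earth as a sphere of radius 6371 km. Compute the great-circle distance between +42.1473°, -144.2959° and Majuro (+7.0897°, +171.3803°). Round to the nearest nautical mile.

3150 nmi

Δλ = 171.3803 − -144.2959 = 315.6762°; wrapped into (−180°, 180°]: -44.3238°.
Δφ = 7.0897 − 42.1473 = -35.0576°.
a = sin²(Δφ/2) + cos φ₁ · cos φ₂ · sin²(Δλ/2) = 0.195409.
c = 2·atan2(√a, √(1−a)) = 0.91577 rad → d = 6371·c ≈ 5834.36 km ≈ 3150.30 nmi.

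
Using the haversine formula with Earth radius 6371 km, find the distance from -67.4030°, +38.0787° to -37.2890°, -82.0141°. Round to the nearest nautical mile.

Δλ = -82.0141 − 38.0787 = -120.0928°.
Δφ = -37.2890 − -67.4030 = 30.1140°.
a = sin²(Δφ/2) + cos φ₁ · cos φ₂ · sin²(Δλ/2) = 0.296977.
c = 2·atan2(√a, √(1−a)) = 1.15267 rad → d = 6371·c ≈ 7343.68 km ≈ 3965.27 nmi.

3965 nmi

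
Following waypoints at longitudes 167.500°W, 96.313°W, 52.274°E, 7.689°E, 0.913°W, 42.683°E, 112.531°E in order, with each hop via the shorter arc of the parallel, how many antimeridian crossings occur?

Leg 1: -167.500° → -96.313°, shortest Δλ = 71.187° (east) — does not cross 180°.
Leg 2: -96.313° → +52.274°, shortest Δλ = 148.587° (east) — does not cross 180°.
Leg 3: +52.274° → +7.689°, shortest Δλ = -44.585° (west) — does not cross 180°.
Leg 4: +7.689° → -0.913°, shortest Δλ = -8.602° (west) — does not cross 180°.
Leg 5: -0.913° → +42.683°, shortest Δλ = 43.596° (east) — does not cross 180°.
Leg 6: +42.683° → +112.531°, shortest Δλ = 69.848° (east) — does not cross 180°.
Total crossings: 0.

0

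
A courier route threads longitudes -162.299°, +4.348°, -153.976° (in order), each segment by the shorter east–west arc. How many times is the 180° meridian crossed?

Leg 1: -162.299° → +4.348°, shortest Δλ = 166.647° (east) — does not cross 180°.
Leg 2: +4.348° → -153.976°, shortest Δλ = -158.324° (west) — does not cross 180°.
Total crossings: 0.

0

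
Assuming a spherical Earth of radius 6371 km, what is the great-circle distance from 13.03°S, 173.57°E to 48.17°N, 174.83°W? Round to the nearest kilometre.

6901 km

Δλ = -174.83 − 173.57 = -348.40°; wrapped into (−180°, 180°]: 11.60°.
Δφ = 48.17 − -13.03 = 61.20°.
a = sin²(Δφ/2) + cos φ₁ · cos φ₂ · sin²(Δλ/2) = 0.265759.
c = 2·atan2(√a, √(1−a)) = 1.08322 rad → d = 6371·c ≈ 6901.22 km.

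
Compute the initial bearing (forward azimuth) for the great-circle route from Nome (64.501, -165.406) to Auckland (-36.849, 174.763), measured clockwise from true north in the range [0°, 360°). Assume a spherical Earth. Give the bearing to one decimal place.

196.1°

Δλ = 174.763 − -165.406 = 340.169°; wrapped into (−180°, 180°]: -19.831°.
θ = atan2( sin Δλ · cos φ₂ , cos φ₁ · sin φ₂ − sin φ₁ · cos φ₂ · cos Δλ )
  = atan2(-0.27147, -0.93761) = -163.852° → normalised to [0°, 360°): 196.148°.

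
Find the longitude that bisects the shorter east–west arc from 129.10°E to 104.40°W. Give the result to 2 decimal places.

167.65°W

Signed shortest Δλ from +129.10° to -104.40° is +126.50°.
Midpoint longitude = +129.10° + (+126.50°)/2 = +129.10° + 63.25° = +192.35°.
Normalise into (−180°, 180°]: -167.65°.
(The naïve average (+129.10 + -104.40)/2 = 12.35° is on the wrong side of the globe.)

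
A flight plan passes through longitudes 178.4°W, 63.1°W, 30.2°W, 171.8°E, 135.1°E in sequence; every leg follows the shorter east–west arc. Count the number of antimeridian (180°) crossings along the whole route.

1

Leg 1: -178.4° → -63.1°, shortest Δλ = 115.3° (east) — does not cross 180°.
Leg 2: -63.1° → -30.2°, shortest Δλ = 32.9° (east) — does not cross 180°.
Leg 3: -30.2° → +171.8°, shortest Δλ = -158.0° (west) — crosses 180°.
Leg 4: +171.8° → +135.1°, shortest Δλ = -36.7° (west) — does not cross 180°.
Total crossings: 1.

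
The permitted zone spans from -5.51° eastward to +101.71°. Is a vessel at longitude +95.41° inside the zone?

Band width going east from -5.51° to +101.71°: ((101.71 − -5.51) mod 360) = 107.22°.
Offset of +95.41° east of the west edge: ((95.41 − -5.51) mod 360) = 100.92°.
100.92° ≤ 107.22° ⇒ inside.

Yes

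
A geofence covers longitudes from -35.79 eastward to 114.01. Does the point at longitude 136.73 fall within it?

Band width going east from -35.79° to +114.01°: ((114.01 − -35.79) mod 360) = 149.80°.
Offset of +136.73° east of the west edge: ((136.73 − -35.79) mod 360) = 172.52°.
172.52° > 149.80° ⇒ outside.

No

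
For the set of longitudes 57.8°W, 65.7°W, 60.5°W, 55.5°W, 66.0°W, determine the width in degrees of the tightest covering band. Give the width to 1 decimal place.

Sort the longitudes: -66.0°, -65.7°, -60.5°, -57.8°, -55.5°.
Eastward gaps between consecutive values (wrapping around): 0.3°, 5.2°, 2.7°, 2.3°, 349.5°.
Largest gap = 349.5° ⇒ minimal covering band is its complement: 360° − 349.5° = 10.5°.
Band runs from -66.0° eastward to -55.5°.

10.5°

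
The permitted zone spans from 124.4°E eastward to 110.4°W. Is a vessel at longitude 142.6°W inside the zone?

Yes

Band width going east from +124.4° to -110.4°: ((-110.4 − 124.4) mod 360) = 125.2°.
Offset of -142.6° east of the west edge: ((-142.6 − 124.4) mod 360) = 93.0°.
93.0° ≤ 125.2° ⇒ inside.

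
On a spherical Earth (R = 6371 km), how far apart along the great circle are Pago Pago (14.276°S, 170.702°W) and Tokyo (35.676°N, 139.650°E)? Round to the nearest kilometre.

Δλ = 139.650 − -170.702 = 310.352°; wrapped into (−180°, 180°]: -49.648°.
Δφ = 35.676 − -14.276 = 49.952°.
a = sin²(Δφ/2) + cos φ₁ · cos φ₂ · sin²(Δλ/2) = 0.317044.
c = 2·atan2(√a, √(1−a)) = 1.19618 rad → d = 6371·c ≈ 7620.89 km.

7621 km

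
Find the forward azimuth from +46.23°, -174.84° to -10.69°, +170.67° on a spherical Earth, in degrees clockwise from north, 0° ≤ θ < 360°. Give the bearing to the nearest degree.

197°

Δλ = 170.67 − -174.84 = 345.51°; wrapped into (−180°, 180°]: -14.49°.
θ = atan2( sin Δλ · cos φ₂ , cos φ₁ · sin φ₂ − sin φ₁ · cos φ₂ · cos Δλ )
  = atan2(-0.24587, -0.81534) = -163.219° → normalised to [0°, 360°): 196.781°.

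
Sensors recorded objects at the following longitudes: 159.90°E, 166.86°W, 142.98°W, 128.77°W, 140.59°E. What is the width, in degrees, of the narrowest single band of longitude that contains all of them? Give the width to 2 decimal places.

90.64°

Sort the longitudes: -166.86°, -142.98°, -128.77°, +140.59°, +159.90°.
Eastward gaps between consecutive values (wrapping around): 23.88°, 14.21°, 269.36°, 19.31°, 33.24°.
Largest gap = 269.36° ⇒ minimal covering band is its complement: 360° − 269.36° = 90.64°.
Band runs from +140.59° eastward to -128.77°, crossing the antimeridian.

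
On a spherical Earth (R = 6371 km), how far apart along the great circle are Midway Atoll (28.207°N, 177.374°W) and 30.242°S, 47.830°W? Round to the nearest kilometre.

Δλ = -47.830 − -177.374 = 129.544°.
Δφ = -30.242 − 28.207 = -58.449°.
a = sin²(Δφ/2) + cos φ₁ · cos φ₂ · sin²(Δλ/2) = 0.861381.
c = 2·atan2(√a, √(1−a)) = 2.37859 rad → d = 6371·c ≈ 15153.98 km.

15154 km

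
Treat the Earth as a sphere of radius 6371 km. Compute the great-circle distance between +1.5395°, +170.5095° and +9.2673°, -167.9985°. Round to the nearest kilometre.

2528 km

Δλ = -167.9985 − 170.5095 = -338.5080°; wrapped into (−180°, 180°]: 21.4920°.
Δφ = 9.2673 − 1.5395 = 7.7278°.
a = sin²(Δφ/2) + cos φ₁ · cos φ₂ · sin²(Δλ/2) = 0.038840.
c = 2·atan2(√a, √(1−a)) = 0.39676 rad → d = 6371·c ≈ 2527.74 km.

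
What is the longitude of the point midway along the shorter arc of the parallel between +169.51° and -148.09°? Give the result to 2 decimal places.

-169.29°

Signed shortest Δλ from +169.51° to -148.09° is +42.40°.
Midpoint longitude = +169.51° + (+42.40°)/2 = +169.51° + 21.20° = +190.71°.
Normalise into (−180°, 180°]: -169.29°.
(The naïve average (+169.51 + -148.09)/2 = 10.71° is on the wrong side of the globe.)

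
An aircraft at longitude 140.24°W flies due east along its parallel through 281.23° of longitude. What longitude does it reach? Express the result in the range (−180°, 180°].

140.99°E

Start at -140.24°; shift +281.23° → +140.99°.
+140.99° already lies in (−180°, 180°].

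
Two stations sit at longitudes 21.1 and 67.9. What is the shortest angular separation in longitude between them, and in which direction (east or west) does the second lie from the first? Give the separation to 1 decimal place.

Raw difference: 67.9 − 21.1 = 46.8°.
Normalise into (−180°, 180°]: 46.8° stays 46.8°.
Positive ⇒ the second point lies to the east; separation 46.8°.

46.8° east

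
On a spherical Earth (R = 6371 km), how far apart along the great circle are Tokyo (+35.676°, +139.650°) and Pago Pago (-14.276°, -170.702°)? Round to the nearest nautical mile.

4115 nmi

Δλ = -170.702 − 139.650 = -310.352°; wrapped into (−180°, 180°]: 49.648°.
Δφ = -14.276 − 35.676 = -49.952°.
a = sin²(Δφ/2) + cos φ₁ · cos φ₂ · sin²(Δλ/2) = 0.317044.
c = 2·atan2(√a, √(1−a)) = 1.19618 rad → d = 6371·c ≈ 7620.89 km ≈ 4114.95 nmi.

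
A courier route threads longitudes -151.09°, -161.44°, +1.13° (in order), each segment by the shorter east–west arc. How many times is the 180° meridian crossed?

Leg 1: -151.09° → -161.44°, shortest Δλ = -10.35° (west) — does not cross 180°.
Leg 2: -161.44° → +1.13°, shortest Δλ = 162.57° (east) — does not cross 180°.
Total crossings: 0.

0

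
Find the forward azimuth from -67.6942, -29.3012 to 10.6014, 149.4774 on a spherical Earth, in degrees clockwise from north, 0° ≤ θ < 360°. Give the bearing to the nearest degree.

Δλ = 149.4774 − -29.3012 = 178.7786°.
θ = atan2( sin Δλ · cos φ₂ , cos φ₁ · sin φ₂ − sin φ₁ · cos φ₂ · cos Δλ )
  = atan2(0.02095, -0.83934) = 178.570° → normalised to [0°, 360°): 178.570°.

179°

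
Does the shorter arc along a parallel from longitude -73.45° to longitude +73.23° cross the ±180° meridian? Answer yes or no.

No

Signed shortest Δλ = ((73.23 − -73.45 + 180) mod 360) − 180 = 146.68°.
Going east by 146.68° from -73.45° reaches +73.23° without touching 180°.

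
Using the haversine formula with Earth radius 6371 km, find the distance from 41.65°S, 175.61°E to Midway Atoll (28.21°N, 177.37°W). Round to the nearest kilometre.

Δλ = -177.37 − 175.61 = -352.98°; wrapped into (−180°, 180°]: 7.02°.
Δφ = 28.21 − -41.65 = 69.86°.
a = sin²(Δφ/2) + cos φ₁ · cos φ₂ · sin²(Δλ/2) = 0.330310.
c = 2·atan2(√a, √(1−a)) = 1.22454 rad → d = 6371·c ≈ 7801.54 km.

7802 km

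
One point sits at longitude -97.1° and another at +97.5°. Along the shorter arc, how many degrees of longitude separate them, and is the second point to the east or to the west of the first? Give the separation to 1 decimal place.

Raw difference: 97.5 − -97.1 = 194.6°.
Normalise into (−180°, 180°]: 194.6° − 360° = -165.4°.
Negative ⇒ the second point lies to the west; separation 165.4°.

165.4° west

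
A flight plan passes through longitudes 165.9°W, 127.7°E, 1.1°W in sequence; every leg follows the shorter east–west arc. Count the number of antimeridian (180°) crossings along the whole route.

1

Leg 1: -165.9° → +127.7°, shortest Δλ = -66.4° (west) — crosses 180°.
Leg 2: +127.7° → -1.1°, shortest Δλ = -128.8° (west) — does not cross 180°.
Total crossings: 1.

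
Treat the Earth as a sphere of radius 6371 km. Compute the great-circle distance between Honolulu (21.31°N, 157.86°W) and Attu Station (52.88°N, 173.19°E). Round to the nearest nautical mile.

Δλ = 173.19 − -157.86 = 331.05°; wrapped into (−180°, 180°]: -28.95°.
Δφ = 52.88 − 21.31 = 31.57°.
a = sin²(Δφ/2) + cos φ₁ · cos φ₂ · sin²(Δλ/2) = 0.109127.
c = 2·atan2(√a, √(1−a)) = 0.67333 rad → d = 6371·c ≈ 4289.81 km ≈ 2316.31 nmi.

2316 nmi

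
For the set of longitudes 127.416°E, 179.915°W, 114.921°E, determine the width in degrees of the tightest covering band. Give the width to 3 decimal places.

65.164°

Sort the longitudes: -179.915°, +114.921°, +127.416°.
Eastward gaps between consecutive values (wrapping around): 294.836°, 12.495°, 52.669°.
Largest gap = 294.836° ⇒ minimal covering band is its complement: 360° − 294.836° = 65.164°.
Band runs from +114.921° eastward to -179.915°, crossing the antimeridian.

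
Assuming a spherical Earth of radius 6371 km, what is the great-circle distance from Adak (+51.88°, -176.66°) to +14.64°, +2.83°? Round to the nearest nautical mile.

6813 nmi

Δλ = 2.83 − -176.66 = 179.49°.
Δφ = 14.64 − 51.88 = -37.24°.
a = sin²(Δφ/2) + cos φ₁ · cos φ₂ · sin²(Δλ/2) = 0.699203.
c = 2·atan2(√a, √(1−a)) = 1.98057 rad → d = 6371·c ≈ 12618.24 km ≈ 6813.30 nmi.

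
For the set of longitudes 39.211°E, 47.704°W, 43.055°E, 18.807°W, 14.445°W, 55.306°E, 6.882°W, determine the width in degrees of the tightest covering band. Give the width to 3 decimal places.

103.010°

Sort the longitudes: -47.704°, -18.807°, -14.445°, -6.882°, +39.211°, +43.055°, +55.306°.
Eastward gaps between consecutive values (wrapping around): 28.897°, 4.362°, 7.563°, 46.093°, 3.844°, 12.251°, 256.990°.
Largest gap = 256.990° ⇒ minimal covering band is its complement: 360° − 256.990° = 103.010°.
Band runs from -47.704° eastward to +55.306°.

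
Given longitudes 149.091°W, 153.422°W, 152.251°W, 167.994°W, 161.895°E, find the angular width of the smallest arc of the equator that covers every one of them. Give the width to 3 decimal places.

49.014°

Sort the longitudes: -167.994°, -153.422°, -152.251°, -149.091°, +161.895°.
Eastward gaps between consecutive values (wrapping around): 14.572°, 1.171°, 3.160°, 310.986°, 30.111°.
Largest gap = 310.986° ⇒ minimal covering band is its complement: 360° − 310.986° = 49.014°.
Band runs from +161.895° eastward to -149.091°, crossing the antimeridian.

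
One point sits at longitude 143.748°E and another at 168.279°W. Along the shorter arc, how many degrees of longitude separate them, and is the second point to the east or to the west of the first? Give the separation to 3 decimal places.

Raw difference: -168.279 − 143.748 = -312.027°.
Normalise into (−180°, 180°]: -312.027° + 360° = 47.973°.
Positive ⇒ the second point lies to the east; separation 47.973°.

47.973° east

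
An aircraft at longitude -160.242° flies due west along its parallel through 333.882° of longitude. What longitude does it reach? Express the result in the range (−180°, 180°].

Start at -160.242°; shift −333.882° → -494.124°.
-494.124° lies outside (−180°, 180°]; add 360° → -134.124°.

-134.124°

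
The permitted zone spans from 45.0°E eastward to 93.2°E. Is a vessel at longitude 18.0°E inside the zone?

No

Band width going east from +45.0° to +93.2°: ((93.2 − 45.0) mod 360) = 48.2°.
Offset of +18.0° east of the west edge: ((18.0 − 45.0) mod 360) = 333.0°.
333.0° > 48.2° ⇒ outside.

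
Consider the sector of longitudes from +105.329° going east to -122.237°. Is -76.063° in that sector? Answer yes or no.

No

Band width going east from +105.329° to -122.237°: ((-122.237 − 105.329) mod 360) = 132.434°.
Offset of -76.063° east of the west edge: ((-76.063 − 105.329) mod 360) = 178.608°.
178.608° > 132.434° ⇒ outside.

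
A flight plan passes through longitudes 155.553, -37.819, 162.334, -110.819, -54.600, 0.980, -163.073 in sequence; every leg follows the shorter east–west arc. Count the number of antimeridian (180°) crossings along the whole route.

3

Leg 1: +155.553° → -37.819°, shortest Δλ = 166.628° (east) — crosses 180°.
Leg 2: -37.819° → +162.334°, shortest Δλ = -159.847° (west) — crosses 180°.
Leg 3: +162.334° → -110.819°, shortest Δλ = 86.847° (east) — crosses 180°.
Leg 4: -110.819° → -54.600°, shortest Δλ = 56.219° (east) — does not cross 180°.
Leg 5: -54.600° → +0.980°, shortest Δλ = 55.58° (east) — does not cross 180°.
Leg 6: +0.980° → -163.073°, shortest Δλ = -164.053° (west) — does not cross 180°.
Total crossings: 3.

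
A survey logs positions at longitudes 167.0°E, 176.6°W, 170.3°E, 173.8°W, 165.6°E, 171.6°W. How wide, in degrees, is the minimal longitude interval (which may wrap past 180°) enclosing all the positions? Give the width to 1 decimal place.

Sort the longitudes: -176.6°, -173.8°, -171.6°, +165.6°, +167.0°, +170.3°.
Eastward gaps between consecutive values (wrapping around): 2.8°, 2.2°, 337.2°, 1.4°, 3.3°, 13.1°.
Largest gap = 337.2° ⇒ minimal covering band is its complement: 360° − 337.2° = 22.8°.
Band runs from +165.6° eastward to -171.6°, crossing the antimeridian.

22.8°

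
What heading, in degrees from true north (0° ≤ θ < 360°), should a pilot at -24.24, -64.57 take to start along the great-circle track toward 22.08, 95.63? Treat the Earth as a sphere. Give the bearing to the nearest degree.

Δλ = 95.63 − -64.57 = 160.20°.
θ = atan2( sin Δλ · cos φ₂ , cos φ₁ · sin φ₂ − sin φ₁ · cos φ₂ · cos Δλ )
  = atan2(0.31389, -0.01520) = 92.772° → normalised to [0°, 360°): 92.772°.

93°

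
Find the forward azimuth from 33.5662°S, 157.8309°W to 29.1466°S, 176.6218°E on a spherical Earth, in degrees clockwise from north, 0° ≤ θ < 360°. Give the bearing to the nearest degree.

Δλ = 176.6218 − -157.8309 = 334.4527°; wrapped into (−180°, 180°]: -25.5473°.
θ = atan2( sin Δλ · cos φ₂ , cos φ₁ · sin φ₂ − sin φ₁ · cos φ₂ · cos Δλ )
  = atan2(-0.37665, 0.02985) = -85.469° → normalised to [0°, 360°): 274.531°.

275°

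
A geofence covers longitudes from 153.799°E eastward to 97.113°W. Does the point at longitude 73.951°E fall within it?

No

Band width going east from +153.799° to -97.113°: ((-97.113 − 153.799) mod 360) = 109.088°.
Offset of +73.951° east of the west edge: ((73.951 − 153.799) mod 360) = 280.152°.
280.152° > 109.088° ⇒ outside.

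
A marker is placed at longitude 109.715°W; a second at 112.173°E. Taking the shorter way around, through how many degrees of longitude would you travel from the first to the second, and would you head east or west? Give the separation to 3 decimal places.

138.112° west

Raw difference: 112.173 − -109.715 = 221.888°.
Normalise into (−180°, 180°]: 221.888° − 360° = -138.112°.
Negative ⇒ the second point lies to the west; separation 138.112°.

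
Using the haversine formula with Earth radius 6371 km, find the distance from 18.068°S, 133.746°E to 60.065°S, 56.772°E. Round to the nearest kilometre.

7554 km

Δλ = 56.772 − 133.746 = -76.974°.
Δφ = -60.065 − -18.068 = -41.997°.
a = sin²(Δφ/2) + cos φ₁ · cos φ₂ · sin²(Δλ/2) = 0.312151.
c = 2·atan2(√a, √(1−a)) = 1.18565 rad → d = 6371·c ≈ 7553.75 km.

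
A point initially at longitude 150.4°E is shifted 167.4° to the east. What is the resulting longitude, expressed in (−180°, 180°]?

42.2°W

Start at +150.4°; shift +167.4° → +317.8°.
+317.8° lies outside (−180°, 180°]; subtract 360° → -42.2°.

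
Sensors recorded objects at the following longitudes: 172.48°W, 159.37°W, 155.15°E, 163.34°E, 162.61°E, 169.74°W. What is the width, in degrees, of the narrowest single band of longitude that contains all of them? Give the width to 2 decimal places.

Sort the longitudes: -172.48°, -169.74°, -159.37°, +155.15°, +162.61°, +163.34°.
Eastward gaps between consecutive values (wrapping around): 2.74°, 10.37°, 314.52°, 7.46°, 0.73°, 24.18°.
Largest gap = 314.52° ⇒ minimal covering band is its complement: 360° − 314.52° = 45.48°.
Band runs from +155.15° eastward to -159.37°, crossing the antimeridian.

45.48°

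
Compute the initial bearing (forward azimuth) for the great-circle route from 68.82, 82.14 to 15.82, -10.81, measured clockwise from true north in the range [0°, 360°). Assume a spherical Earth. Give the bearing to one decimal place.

Δλ = -10.81 − 82.14 = -92.95°.
θ = atan2( sin Δλ · cos φ₂ , cos φ₁ · sin φ₂ − sin φ₁ · cos φ₂ · cos Δλ )
  = atan2(-0.96085, 0.14467) = -81.438° → normalised to [0°, 360°): 278.562°.

278.6°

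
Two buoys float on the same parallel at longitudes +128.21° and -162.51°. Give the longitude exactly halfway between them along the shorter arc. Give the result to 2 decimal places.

Signed shortest Δλ from +128.21° to -162.51° is +69.28°.
Midpoint longitude = +128.21° + (+69.28°)/2 = +128.21° + 34.64° = +162.85°.
(The naïve average (+128.21 + -162.51)/2 = -17.15° is on the wrong side of the globe.)

+162.85°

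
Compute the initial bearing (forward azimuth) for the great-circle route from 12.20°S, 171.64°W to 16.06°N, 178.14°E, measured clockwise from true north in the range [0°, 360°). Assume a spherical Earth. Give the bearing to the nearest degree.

Δλ = 178.14 − -171.64 = 349.78°; wrapped into (−180°, 180°]: -10.22°.
θ = atan2( sin Δλ · cos φ₂ , cos φ₁ · sin φ₂ − sin φ₁ · cos φ₂ · cos Δλ )
  = atan2(-0.17050, 0.47025) = -19.930° → normalised to [0°, 360°): 340.070°.

340°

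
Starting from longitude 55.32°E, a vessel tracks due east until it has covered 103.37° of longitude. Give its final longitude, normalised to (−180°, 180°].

158.69°E

Start at +55.32°; shift +103.37° → +158.69°.
+158.69° already lies in (−180°, 180°].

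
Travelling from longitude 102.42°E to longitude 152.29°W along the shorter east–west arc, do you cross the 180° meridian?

Yes

Naïve |-152.29 − 102.42| = 254.71° > 180°, so the shorter arc goes the other way round — across 180°.
Signed shortest Δλ = ((-152.29 − 102.42 + 180) mod 360) − 180 = 105.29°.
Going east by 105.29° from +102.42° passes through 180° before reaching -152.29°.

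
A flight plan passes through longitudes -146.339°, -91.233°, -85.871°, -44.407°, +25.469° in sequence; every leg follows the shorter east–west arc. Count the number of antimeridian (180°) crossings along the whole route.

0

Leg 1: -146.339° → -91.233°, shortest Δλ = 55.106° (east) — does not cross 180°.
Leg 2: -91.233° → -85.871°, shortest Δλ = 5.362° (east) — does not cross 180°.
Leg 3: -85.871° → -44.407°, shortest Δλ = 41.464° (east) — does not cross 180°.
Leg 4: -44.407° → +25.469°, shortest Δλ = 69.876° (east) — does not cross 180°.
Total crossings: 0.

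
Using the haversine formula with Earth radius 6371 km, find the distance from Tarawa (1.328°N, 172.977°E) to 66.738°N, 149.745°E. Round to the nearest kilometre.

7496 km

Δλ = 149.745 − 172.977 = -23.232°.
Δφ = 66.738 − 1.328 = 65.410°.
a = sin²(Δφ/2) + cos φ₁ · cos φ₂ · sin²(Δλ/2) = 0.307946.
c = 2·atan2(√a, √(1−a)) = 1.17656 rad → d = 6371·c ≈ 7495.84 km.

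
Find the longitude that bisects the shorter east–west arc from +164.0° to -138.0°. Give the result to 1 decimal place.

Signed shortest Δλ from +164.0° to -138.0° is +58.0°.
Midpoint longitude = +164.0° + (+58.0°)/2 = +164.0° + 29.0° = +193.0°.
Normalise into (−180°, 180°]: -167.0°.
(The naïve average (+164.0 + -138.0)/2 = 13.0° is on the wrong side of the globe.)

-167.0°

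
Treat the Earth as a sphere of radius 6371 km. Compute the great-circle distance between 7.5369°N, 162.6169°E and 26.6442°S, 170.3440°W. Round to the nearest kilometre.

Δλ = -170.3440 − 162.6169 = -332.9609°; wrapped into (−180°, 180°]: 27.0391°.
Δφ = -26.6442 − 7.5369 = -34.1811°.
a = sin²(Δφ/2) + cos φ₁ · cos φ₂ · sin²(Δλ/2) = 0.134793.
c = 2·atan2(√a, √(1−a)) = 0.75187 rad → d = 6371·c ≈ 4790.16 km.

4790 km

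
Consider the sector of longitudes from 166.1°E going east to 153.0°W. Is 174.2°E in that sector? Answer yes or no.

Yes

Band width going east from +166.1° to -153.0°: ((-153.0 − 166.1) mod 360) = 40.9°.
Offset of +174.2° east of the west edge: ((174.2 − 166.1) mod 360) = 8.1°.
8.1° ≤ 40.9° ⇒ inside.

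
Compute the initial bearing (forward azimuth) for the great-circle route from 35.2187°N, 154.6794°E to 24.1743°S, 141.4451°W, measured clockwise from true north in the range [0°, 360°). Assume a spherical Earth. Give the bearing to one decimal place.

124.7°

Δλ = -141.4451 − 154.6794 = -296.1245°; wrapped into (−180°, 180°]: 63.8755°.
θ = atan2( sin Δλ · cos φ₂ , cos φ₁ · sin φ₂ − sin φ₁ · cos φ₂ · cos Δλ )
  = atan2(0.81910, -0.56622) = 124.655° → normalised to [0°, 360°): 124.655°.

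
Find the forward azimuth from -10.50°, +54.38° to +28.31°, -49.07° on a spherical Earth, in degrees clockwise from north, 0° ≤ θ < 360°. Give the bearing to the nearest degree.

297°

Δλ = -49.07 − 54.38 = -103.45°.
θ = atan2( sin Δλ · cos φ₂ , cos φ₁ · sin φ₂ − sin φ₁ · cos φ₂ · cos Δλ )
  = atan2(-0.85625, 0.42898) = -63.389° → normalised to [0°, 360°): 296.611°.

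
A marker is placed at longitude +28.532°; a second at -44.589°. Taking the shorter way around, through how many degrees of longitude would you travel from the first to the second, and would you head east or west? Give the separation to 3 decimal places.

73.121° west

Raw difference: -44.589 − 28.532 = -73.121°.
Normalise into (−180°, 180°]: -73.121° stays -73.121°.
Negative ⇒ the second point lies to the west; separation 73.121°.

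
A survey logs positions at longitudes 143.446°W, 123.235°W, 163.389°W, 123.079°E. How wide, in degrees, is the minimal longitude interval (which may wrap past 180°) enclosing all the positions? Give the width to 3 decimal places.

113.686°

Sort the longitudes: -163.389°, -143.446°, -123.235°, +123.079°.
Eastward gaps between consecutive values (wrapping around): 19.943°, 20.211°, 246.314°, 73.532°.
Largest gap = 246.314° ⇒ minimal covering band is its complement: 360° − 246.314° = 113.686°.
Band runs from +123.079° eastward to -123.235°, crossing the antimeridian.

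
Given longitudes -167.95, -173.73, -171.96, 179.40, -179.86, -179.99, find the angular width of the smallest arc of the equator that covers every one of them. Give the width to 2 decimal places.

Sort the longitudes: -179.99°, -179.86°, -173.73°, -171.96°, -167.95°, +179.40°.
Eastward gaps between consecutive values (wrapping around): 0.13°, 6.13°, 1.77°, 4.01°, 347.35°, 0.61°.
Largest gap = 347.35° ⇒ minimal covering band is its complement: 360° − 347.35° = 12.65°.
Band runs from +179.40° eastward to -167.95°, crossing the antimeridian.

12.65°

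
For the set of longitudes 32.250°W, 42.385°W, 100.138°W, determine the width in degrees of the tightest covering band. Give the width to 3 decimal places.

67.888°

Sort the longitudes: -100.138°, -42.385°, -32.250°.
Eastward gaps between consecutive values (wrapping around): 57.753°, 10.135°, 292.112°.
Largest gap = 292.112° ⇒ minimal covering band is its complement: 360° − 292.112° = 67.888°.
Band runs from -100.138° eastward to -32.250°.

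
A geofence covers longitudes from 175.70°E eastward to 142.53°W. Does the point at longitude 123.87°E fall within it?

No

Band width going east from +175.70° to -142.53°: ((-142.53 − 175.70) mod 360) = 41.77°.
Offset of +123.87° east of the west edge: ((123.87 − 175.70) mod 360) = 308.17°.
308.17° > 41.77° ⇒ outside.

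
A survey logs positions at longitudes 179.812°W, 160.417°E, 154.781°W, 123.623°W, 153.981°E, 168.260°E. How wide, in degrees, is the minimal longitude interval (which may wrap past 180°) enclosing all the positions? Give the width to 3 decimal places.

82.396°

Sort the longitudes: -179.812°, -154.781°, -123.623°, +153.981°, +160.417°, +168.260°.
Eastward gaps between consecutive values (wrapping around): 25.031°, 31.158°, 277.604°, 6.436°, 7.843°, 11.928°.
Largest gap = 277.604° ⇒ minimal covering band is its complement: 360° − 277.604° = 82.396°.
Band runs from +153.981° eastward to -123.623°, crossing the antimeridian.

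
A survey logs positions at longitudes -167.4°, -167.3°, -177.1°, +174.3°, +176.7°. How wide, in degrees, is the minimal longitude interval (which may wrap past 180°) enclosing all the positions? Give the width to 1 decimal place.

Sort the longitudes: -177.1°, -167.4°, -167.3°, +174.3°, +176.7°.
Eastward gaps between consecutive values (wrapping around): 9.7°, 0.1°, 341.6°, 2.4°, 6.2°.
Largest gap = 341.6° ⇒ minimal covering band is its complement: 360° − 341.6° = 18.4°.
Band runs from +174.3° eastward to -167.3°, crossing the antimeridian.

18.4°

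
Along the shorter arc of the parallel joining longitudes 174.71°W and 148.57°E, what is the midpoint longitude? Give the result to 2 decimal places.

Signed shortest Δλ from -174.71° to +148.57° is -36.72°.
Midpoint longitude = -174.71° + (-36.72°)/2 = -174.71° − 18.36° = -193.07°.
Normalise into (−180°, 180°]: +166.93°.
(The naïve average (-174.71 + +148.57)/2 = -13.07° is on the wrong side of the globe.)

166.93°E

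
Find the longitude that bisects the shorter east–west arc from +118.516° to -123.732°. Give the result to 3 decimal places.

Signed shortest Δλ from +118.516° to -123.732° is +117.752°.
Midpoint longitude = +118.516° + (+117.752°)/2 = +118.516° + 58.876° = +177.392°.
(The naïve average (+118.516 + -123.732)/2 = -2.608° is on the wrong side of the globe.)

+177.392°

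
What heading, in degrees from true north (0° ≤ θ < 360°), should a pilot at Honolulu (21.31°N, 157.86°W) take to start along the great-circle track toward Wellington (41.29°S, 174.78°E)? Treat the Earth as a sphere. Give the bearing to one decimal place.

Δλ = 174.78 − -157.86 = 332.64°; wrapped into (−180°, 180°]: -27.36°.
θ = atan2( sin Δλ · cos φ₂ , cos φ₁ · sin φ₂ − sin φ₁ · cos φ₂ · cos Δλ )
  = atan2(-0.34532, -0.85727) = -158.060° → normalised to [0°, 360°): 201.940°.

201.9°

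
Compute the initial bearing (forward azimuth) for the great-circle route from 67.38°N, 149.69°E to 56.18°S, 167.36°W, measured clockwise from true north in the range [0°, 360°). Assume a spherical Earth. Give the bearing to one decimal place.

151.4°

Δλ = -167.36 − 149.69 = -317.05°; wrapped into (−180°, 180°]: 42.95°.
θ = atan2( sin Δλ · cos φ₂ , cos φ₁ · sin φ₂ − sin φ₁ · cos φ₂ · cos Δλ )
  = atan2(0.37924, -0.69559) = 151.401° → normalised to [0°, 360°): 151.401°.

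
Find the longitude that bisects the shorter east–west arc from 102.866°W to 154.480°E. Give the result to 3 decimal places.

154.193°W

Signed shortest Δλ from -102.866° to +154.480° is -102.654°.
Midpoint longitude = -102.866° + (-102.654°)/2 = -102.866° − 51.327° = -154.193°.
(The naïve average (-102.866 + +154.480)/2 = 25.807° is on the wrong side of the globe.)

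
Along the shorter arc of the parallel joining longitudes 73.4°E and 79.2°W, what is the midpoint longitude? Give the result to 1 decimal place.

2.9°W

Signed shortest Δλ from +73.4° to -79.2° is -152.6°.
Midpoint longitude = +73.4° + (-152.6°)/2 = +73.4° − 76.3° = -2.9°.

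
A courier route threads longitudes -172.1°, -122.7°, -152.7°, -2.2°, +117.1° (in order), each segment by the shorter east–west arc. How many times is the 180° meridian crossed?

0

Leg 1: -172.1° → -122.7°, shortest Δλ = 49.4° (east) — does not cross 180°.
Leg 2: -122.7° → -152.7°, shortest Δλ = -30.0° (west) — does not cross 180°.
Leg 3: -152.7° → -2.2°, shortest Δλ = 150.5° (east) — does not cross 180°.
Leg 4: -2.2° → +117.1°, shortest Δλ = 119.3° (east) — does not cross 180°.
Total crossings: 0.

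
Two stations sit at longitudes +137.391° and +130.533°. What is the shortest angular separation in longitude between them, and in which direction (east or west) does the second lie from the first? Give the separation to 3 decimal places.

6.858° west

Raw difference: 130.533 − 137.391 = -6.858°.
Normalise into (−180°, 180°]: -6.858° stays -6.858°.
Negative ⇒ the second point lies to the west; separation 6.858°.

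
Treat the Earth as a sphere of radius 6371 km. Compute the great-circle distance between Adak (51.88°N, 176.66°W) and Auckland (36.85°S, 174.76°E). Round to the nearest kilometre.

Δλ = 174.76 − -176.66 = 351.42°; wrapped into (−180°, 180°]: -8.58°.
Δφ = -36.85 − 51.88 = -88.73°.
a = sin²(Δφ/2) + cos φ₁ · cos φ₂ · sin²(Δλ/2) = 0.491682.
c = 2·atan2(√a, √(1−a)) = 1.55416 rad → d = 6371·c ≈ 9901.55 km.

9902 km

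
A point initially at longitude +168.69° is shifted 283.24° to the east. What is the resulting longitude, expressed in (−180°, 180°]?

+91.93°

Start at +168.69°; shift +283.24° → +451.93°.
+451.93° lies outside (−180°, 180°]; subtract 360° → +91.93°.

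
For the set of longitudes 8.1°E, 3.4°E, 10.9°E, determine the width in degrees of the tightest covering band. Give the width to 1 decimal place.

7.5°

Sort the longitudes: +3.4°, +8.1°, +10.9°.
Eastward gaps between consecutive values (wrapping around): 4.7°, 2.8°, 352.5°.
Largest gap = 352.5° ⇒ minimal covering band is its complement: 360° − 352.5° = 7.5°.
Band runs from +3.4° eastward to +10.9°.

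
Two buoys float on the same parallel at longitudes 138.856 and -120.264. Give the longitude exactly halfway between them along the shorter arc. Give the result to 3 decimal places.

-170.704°

Signed shortest Δλ from +138.856° to -120.264° is +100.880°.
Midpoint longitude = +138.856° + (+100.880°)/2 = +138.856° + 50.440° = +189.296°.
Normalise into (−180°, 180°]: -170.704°.
(The naïve average (+138.856 + -120.264)/2 = 9.296° is on the wrong side of the globe.)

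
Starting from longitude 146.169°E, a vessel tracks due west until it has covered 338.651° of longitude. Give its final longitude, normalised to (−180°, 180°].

167.518°E

Start at +146.169°; shift −338.651° → -192.482°.
-192.482° lies outside (−180°, 180°]; add 360° → +167.518°.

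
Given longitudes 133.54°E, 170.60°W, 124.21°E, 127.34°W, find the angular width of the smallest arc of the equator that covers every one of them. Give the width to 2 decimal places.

Sort the longitudes: -170.60°, -127.34°, +124.21°, +133.54°.
Eastward gaps between consecutive values (wrapping around): 43.26°, 251.55°, 9.33°, 55.86°.
Largest gap = 251.55° ⇒ minimal covering band is its complement: 360° − 251.55° = 108.45°.
Band runs from +124.21° eastward to -127.34°, crossing the antimeridian.

108.45°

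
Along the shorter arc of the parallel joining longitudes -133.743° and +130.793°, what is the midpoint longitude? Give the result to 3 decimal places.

Signed shortest Δλ from -133.743° to +130.793° is -95.464°.
Midpoint longitude = -133.743° + (-95.464°)/2 = -133.743° − 47.732° = -181.475°.
Normalise into (−180°, 180°]: +178.525°.
(The naïve average (-133.743 + +130.793)/2 = -1.475° is on the wrong side of the globe.)

+178.525°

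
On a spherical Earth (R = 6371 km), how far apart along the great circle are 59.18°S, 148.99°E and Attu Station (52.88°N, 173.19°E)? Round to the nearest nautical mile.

Δλ = 173.19 − 148.99 = 24.20°.
Δφ = 52.88 − -59.18 = 112.06°.
a = sin²(Δφ/2) + cos φ₁ · cos φ₂ · sin²(Δλ/2) = 0.701375.
c = 2·atan2(√a, √(1−a)) = 1.98531 rad → d = 6371·c ≈ 12648.44 km ≈ 6829.61 nmi.

6830 nmi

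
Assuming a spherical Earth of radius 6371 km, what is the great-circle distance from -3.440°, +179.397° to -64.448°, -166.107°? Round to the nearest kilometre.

6883 km

Δλ = -166.107 − 179.397 = -345.504°; wrapped into (−180°, 180°]: 14.496°.
Δφ = -64.448 − -3.440 = -61.008°.
a = sin²(Δφ/2) + cos φ₁ · cos φ₂ · sin²(Δλ/2) = 0.264510.
c = 2·atan2(√a, √(1−a)) = 1.08039 rad → d = 6371·c ≈ 6883.19 km.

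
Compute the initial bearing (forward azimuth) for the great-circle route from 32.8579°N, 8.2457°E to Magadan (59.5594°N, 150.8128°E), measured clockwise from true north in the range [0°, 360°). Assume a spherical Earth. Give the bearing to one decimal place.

18.1°

Δλ = 150.8128 − 8.2457 = 142.5671°.
θ = atan2( sin Δλ · cos φ₂ , cos φ₁ · sin φ₂ − sin φ₁ · cos φ₂ · cos Δλ )
  = atan2(0.30795, 0.94250) = 18.094° → normalised to [0°, 360°): 18.094°.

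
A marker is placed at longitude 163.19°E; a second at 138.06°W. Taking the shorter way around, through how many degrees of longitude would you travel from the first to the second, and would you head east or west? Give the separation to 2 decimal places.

58.75° east

Raw difference: -138.06 − 163.19 = -301.25°.
Normalise into (−180°, 180°]: -301.25° + 360° = 58.75°.
Positive ⇒ the second point lies to the east; separation 58.75°.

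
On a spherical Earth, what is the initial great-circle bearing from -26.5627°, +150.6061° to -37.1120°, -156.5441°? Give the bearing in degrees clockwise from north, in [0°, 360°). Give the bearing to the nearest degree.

117°

Δλ = -156.5441 − 150.6061 = -307.1502°; wrapped into (−180°, 180°]: 52.8498°.
θ = atan2( sin Δλ · cos φ₂ , cos φ₁ · sin φ₂ − sin φ₁ · cos φ₂ · cos Δλ )
  = atan2(0.63562, -0.32433) = 117.033° → normalised to [0°, 360°): 117.033°.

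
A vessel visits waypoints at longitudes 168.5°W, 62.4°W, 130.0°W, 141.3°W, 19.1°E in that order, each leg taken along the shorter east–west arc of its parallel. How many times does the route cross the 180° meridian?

Leg 1: -168.5° → -62.4°, shortest Δλ = 106.1° (east) — does not cross 180°.
Leg 2: -62.4° → -130.0°, shortest Δλ = -67.6° (west) — does not cross 180°.
Leg 3: -130.0° → -141.3°, shortest Δλ = -11.3° (west) — does not cross 180°.
Leg 4: -141.3° → +19.1°, shortest Δλ = 160.4° (east) — does not cross 180°.
Total crossings: 0.

0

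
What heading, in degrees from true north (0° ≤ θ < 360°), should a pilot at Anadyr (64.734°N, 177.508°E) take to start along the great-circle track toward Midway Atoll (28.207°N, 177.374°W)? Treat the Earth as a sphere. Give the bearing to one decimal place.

Δλ = -177.374 − 177.508 = -354.882°; wrapped into (−180°, 180°]: 5.118°.
θ = atan2( sin Δλ · cos φ₂ , cos φ₁ · sin φ₂ − sin φ₁ · cos φ₂ · cos Δλ )
  = atan2(0.07861, -0.59202) = 172.436° → normalised to [0°, 360°): 172.436°.

172.4°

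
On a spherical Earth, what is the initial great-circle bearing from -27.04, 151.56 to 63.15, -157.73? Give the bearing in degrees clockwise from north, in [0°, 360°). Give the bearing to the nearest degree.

21°

Δλ = -157.73 − 151.56 = -309.29°; wrapped into (−180°, 180°]: 50.71°.
θ = atan2( sin Δλ · cos φ₂ , cos φ₁ · sin φ₂ − sin φ₁ · cos φ₂ · cos Δλ )
  = atan2(0.34956, 0.92469) = 20.708° → normalised to [0°, 360°): 20.708°.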